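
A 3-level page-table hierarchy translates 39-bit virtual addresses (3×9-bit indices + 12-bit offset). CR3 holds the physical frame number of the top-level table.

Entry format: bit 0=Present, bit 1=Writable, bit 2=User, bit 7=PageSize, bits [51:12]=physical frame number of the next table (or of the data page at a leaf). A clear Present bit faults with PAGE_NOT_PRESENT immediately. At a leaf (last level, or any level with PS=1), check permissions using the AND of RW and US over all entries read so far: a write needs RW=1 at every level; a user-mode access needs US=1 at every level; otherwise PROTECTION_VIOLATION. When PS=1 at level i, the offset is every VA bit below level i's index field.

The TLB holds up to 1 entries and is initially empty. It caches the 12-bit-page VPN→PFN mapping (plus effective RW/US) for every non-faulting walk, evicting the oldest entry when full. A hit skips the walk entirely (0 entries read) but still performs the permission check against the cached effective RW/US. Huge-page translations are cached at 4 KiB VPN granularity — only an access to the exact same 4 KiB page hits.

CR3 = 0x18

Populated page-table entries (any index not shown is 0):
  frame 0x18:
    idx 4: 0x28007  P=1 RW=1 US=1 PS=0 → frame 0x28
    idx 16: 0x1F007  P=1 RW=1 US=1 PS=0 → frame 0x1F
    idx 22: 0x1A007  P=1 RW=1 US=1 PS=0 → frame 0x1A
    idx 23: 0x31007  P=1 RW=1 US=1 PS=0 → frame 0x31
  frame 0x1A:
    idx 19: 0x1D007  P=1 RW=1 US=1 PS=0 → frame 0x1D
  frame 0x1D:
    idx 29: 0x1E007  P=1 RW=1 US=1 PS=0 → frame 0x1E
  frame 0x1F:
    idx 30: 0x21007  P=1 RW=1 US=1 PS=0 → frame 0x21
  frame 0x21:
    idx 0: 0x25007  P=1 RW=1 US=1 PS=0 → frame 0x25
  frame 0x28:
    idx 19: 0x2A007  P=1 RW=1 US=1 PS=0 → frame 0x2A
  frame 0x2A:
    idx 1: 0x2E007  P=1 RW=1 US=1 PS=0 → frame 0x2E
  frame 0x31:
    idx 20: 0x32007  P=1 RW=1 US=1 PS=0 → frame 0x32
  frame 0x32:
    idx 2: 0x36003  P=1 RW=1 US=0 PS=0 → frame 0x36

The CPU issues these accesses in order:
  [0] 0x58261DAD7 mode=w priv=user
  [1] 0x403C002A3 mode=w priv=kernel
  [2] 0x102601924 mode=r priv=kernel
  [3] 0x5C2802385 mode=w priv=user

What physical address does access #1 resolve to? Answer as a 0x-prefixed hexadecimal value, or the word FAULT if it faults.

Trace:
#0 VA=0x58261DAD7 (w,user):
  lvl0: tbl 0x18, slot 22 ⇒ 0x1A007 (P1/RW1/US1/PS0)
  lvl1: tbl 0x1A, slot 19 ⇒ 0x1D007 (P1/RW1/US1/PS0)
  lvl2: tbl 0x1D, slot 29 ⇒ 0x1E007 (P1/RW1/US1/PS0)
  → PA=0x1EAD7  (3 entries read)
#1 VA=0x403C002A3 (w,kernel):
  lvl0: tbl 0x18, slot 16 ⇒ 0x1F007 (P1/RW1/US1/PS0)
  lvl1: tbl 0x1F, slot 30 ⇒ 0x21007 (P1/RW1/US1/PS0)
  lvl2: tbl 0x21, slot 0 ⇒ 0x25007 (P1/RW1/US1/PS0)
  → PA=0x252A3  (3 entries read)
#2 VA=0x102601924 (r,kernel):
  lvl0: tbl 0x18, slot 4 ⇒ 0x28007 (P1/RW1/US1/PS0)
  lvl1: tbl 0x28, slot 19 ⇒ 0x2A007 (P1/RW1/US1/PS0)
  lvl2: tbl 0x2A, slot 1 ⇒ 0x2E007 (P1/RW1/US1/PS0)
  → PA=0x2E924  (3 entries read)
#3 VA=0x5C2802385 (w,user):
  lvl0: tbl 0x18, slot 23 ⇒ 0x31007 (P1/RW1/US1/PS0)
  lvl1: tbl 0x31, slot 20 ⇒ 0x32007 (P1/RW1/US1/PS0)
  lvl2: tbl 0x32, slot 2 ⇒ 0x36003 (P1/RW1/US0/PS0)
  ⇒ fault: PROTECTION_VIOLATION  — 3 lookups

Access #1 PA: 0x252A3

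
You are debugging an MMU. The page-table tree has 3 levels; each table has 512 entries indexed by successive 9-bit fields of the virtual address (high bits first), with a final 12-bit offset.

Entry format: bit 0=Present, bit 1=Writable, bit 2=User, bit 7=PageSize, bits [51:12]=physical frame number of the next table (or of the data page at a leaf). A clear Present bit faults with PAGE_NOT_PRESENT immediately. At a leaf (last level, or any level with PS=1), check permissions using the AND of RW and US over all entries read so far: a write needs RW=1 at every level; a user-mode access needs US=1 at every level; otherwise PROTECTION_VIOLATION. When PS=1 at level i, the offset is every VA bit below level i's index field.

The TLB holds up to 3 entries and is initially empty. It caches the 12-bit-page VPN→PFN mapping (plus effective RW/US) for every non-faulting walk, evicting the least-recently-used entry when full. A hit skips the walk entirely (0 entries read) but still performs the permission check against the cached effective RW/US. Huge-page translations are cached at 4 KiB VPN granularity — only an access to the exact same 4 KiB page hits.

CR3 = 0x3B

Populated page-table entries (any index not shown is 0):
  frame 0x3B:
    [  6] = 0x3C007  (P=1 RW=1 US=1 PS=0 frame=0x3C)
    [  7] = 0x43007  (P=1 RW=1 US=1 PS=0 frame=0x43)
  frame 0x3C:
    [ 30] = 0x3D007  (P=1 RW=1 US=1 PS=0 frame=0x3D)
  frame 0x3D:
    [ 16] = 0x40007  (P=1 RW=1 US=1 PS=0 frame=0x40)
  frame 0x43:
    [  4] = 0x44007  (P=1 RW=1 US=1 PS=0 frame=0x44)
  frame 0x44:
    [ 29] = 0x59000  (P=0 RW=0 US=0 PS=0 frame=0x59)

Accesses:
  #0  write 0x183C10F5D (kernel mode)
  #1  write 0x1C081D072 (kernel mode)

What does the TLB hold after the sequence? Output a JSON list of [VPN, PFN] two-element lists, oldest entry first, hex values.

Trace:
#0 VA=0x183C10F5D (w,kernel):
  L0 @0x3B[6] → 0x3C007  P=1,RW=1,US=1,PS=0
  L1 @0x3C[30] → 0x3D007  P=1,RW=1,US=1,PS=0
  L2 @0x3D[16] → 0x40007  P=1,RW=1,US=1,PS=0
  ✓ 0x40F5D  — 3 lookups
#1 VA=0x1C081D072 (w,kernel):
  L0 @0x3B[7] → 0x43007  P=1,RW=1,US=1,PS=0
  L1 @0x43[4] → 0x44007  P=1,RW=1,US=1,PS=0
  L2 @0x44[29] → 0x59000  P=0,RW=0,US=0,PS=0
  ✗ PAGE_NOT_PRESENT  [3 reads]

TLB: [["0x183C10", "0x40"]]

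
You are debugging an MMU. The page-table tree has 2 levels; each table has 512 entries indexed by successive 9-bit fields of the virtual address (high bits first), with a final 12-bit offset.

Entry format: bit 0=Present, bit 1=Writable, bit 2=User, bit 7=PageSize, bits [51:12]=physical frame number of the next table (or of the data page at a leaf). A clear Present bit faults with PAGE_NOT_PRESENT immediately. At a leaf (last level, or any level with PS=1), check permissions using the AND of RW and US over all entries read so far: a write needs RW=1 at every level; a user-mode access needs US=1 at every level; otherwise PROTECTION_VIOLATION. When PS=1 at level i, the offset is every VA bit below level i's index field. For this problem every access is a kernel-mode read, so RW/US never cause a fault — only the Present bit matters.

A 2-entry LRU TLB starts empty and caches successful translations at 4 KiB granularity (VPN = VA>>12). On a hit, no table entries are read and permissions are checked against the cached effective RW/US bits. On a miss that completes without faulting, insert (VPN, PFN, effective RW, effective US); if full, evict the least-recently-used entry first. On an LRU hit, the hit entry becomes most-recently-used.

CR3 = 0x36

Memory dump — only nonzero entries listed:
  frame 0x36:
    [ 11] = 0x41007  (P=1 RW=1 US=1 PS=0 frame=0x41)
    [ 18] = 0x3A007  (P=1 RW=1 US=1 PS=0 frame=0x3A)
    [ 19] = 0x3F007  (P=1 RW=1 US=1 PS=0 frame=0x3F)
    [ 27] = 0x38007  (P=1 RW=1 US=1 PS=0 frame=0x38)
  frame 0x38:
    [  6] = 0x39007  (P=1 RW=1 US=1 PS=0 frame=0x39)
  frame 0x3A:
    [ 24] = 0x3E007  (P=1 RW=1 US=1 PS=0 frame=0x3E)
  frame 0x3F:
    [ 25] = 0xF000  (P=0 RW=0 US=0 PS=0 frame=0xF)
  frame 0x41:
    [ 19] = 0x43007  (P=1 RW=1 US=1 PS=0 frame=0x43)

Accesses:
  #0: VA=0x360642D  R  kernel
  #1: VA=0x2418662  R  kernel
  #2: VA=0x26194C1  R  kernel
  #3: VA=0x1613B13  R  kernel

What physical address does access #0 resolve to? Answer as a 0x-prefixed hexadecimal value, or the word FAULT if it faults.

Per-access translation:
#0 VA=0x360642D (r,kernel):
  L0 @0x36[27] → 0x38007  P=1,RW=1,US=1,PS=0
  L1 @0x38[6] → 0x39007  P=1,RW=1,US=1,PS=0
  ⇒ phys 0x3942D  [2 reads]
#1 VA=0x2418662 (r,kernel):
  L0 @0x36[18] → 0x3A007  P=1,RW=1,US=1,PS=0
  L1 @0x3A[24] → 0x3E007  P=1,RW=1,US=1,PS=0
  ⇒ phys 0x3E662  [2 reads]
#2 VA=0x26194C1 (r,kernel):
  L0 @0x36[19] → 0x3F007  P=1,RW=1,US=1,PS=0
  L1 @0x3F[25] → 0xF000  P=0,RW=0,US=0,PS=0
  ✗ PAGE_NOT_PRESENT  [2 reads]
#3 VA=0x1613B13 (r,kernel):
  L0 @0x36[11] → 0x41007  P=1,RW=1,US=1,PS=0
  L1 @0x41[19] → 0x43007  P=1,RW=1,US=1,PS=0
  ⇒ phys 0x43B13  [2 reads]

Access #0 PA: 0x3942D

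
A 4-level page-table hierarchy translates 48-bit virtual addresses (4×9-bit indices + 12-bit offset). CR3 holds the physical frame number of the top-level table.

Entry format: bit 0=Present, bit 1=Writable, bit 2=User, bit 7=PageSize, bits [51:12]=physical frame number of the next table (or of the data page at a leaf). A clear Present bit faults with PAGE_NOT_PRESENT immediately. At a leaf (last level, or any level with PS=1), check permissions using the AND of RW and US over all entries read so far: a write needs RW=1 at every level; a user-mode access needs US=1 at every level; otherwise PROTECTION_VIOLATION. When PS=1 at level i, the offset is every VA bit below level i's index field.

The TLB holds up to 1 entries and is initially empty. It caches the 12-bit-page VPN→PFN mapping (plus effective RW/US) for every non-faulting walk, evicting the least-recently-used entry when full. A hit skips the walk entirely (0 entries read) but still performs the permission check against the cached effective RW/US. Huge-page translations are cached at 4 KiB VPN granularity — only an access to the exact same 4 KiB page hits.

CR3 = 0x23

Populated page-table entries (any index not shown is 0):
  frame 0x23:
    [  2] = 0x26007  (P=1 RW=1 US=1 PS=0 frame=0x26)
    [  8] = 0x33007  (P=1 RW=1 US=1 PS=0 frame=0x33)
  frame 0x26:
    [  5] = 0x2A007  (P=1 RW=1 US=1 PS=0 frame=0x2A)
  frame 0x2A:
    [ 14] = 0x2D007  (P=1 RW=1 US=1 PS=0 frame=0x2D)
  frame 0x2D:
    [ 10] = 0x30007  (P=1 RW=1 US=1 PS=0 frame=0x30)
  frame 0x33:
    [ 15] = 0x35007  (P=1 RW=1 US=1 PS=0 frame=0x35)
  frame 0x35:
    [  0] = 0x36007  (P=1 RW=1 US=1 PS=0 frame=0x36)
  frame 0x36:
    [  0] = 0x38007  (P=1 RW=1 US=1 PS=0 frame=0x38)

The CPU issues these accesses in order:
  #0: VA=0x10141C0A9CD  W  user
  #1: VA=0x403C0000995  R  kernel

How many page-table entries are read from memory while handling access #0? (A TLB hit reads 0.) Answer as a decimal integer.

Walk each access:
#0 VA=0x10141C0A9CD (w,user):
  L0 @0x23[2] → 0x26007  P=1,RW=1,US=1,PS=0
  L1 @0x26[5] → 0x2A007  P=1,RW=1,US=1,PS=0
  L2 @0x2A[14] → 0x2D007  P=1,RW=1,US=1,PS=0
  L3 @0x2D[10] → 0x30007  P=1,RW=1,US=1,PS=0
  ⇒ phys 0x309CD  [4 reads]
#1 VA=0x403C0000995 (r,kernel):
  L0 @0x23[8] → 0x33007  P=1,RW=1,US=1,PS=0
  L1 @0x33[15] → 0x35007  P=1,RW=1,US=1,PS=0
  L2 @0x35[0] → 0x36007  P=1,RW=1,US=1,PS=0
  L3 @0x36[0] → 0x38007  P=1,RW=1,US=1,PS=0
  ⇒ phys 0x38995  [4 reads]

Entries read for #0: 4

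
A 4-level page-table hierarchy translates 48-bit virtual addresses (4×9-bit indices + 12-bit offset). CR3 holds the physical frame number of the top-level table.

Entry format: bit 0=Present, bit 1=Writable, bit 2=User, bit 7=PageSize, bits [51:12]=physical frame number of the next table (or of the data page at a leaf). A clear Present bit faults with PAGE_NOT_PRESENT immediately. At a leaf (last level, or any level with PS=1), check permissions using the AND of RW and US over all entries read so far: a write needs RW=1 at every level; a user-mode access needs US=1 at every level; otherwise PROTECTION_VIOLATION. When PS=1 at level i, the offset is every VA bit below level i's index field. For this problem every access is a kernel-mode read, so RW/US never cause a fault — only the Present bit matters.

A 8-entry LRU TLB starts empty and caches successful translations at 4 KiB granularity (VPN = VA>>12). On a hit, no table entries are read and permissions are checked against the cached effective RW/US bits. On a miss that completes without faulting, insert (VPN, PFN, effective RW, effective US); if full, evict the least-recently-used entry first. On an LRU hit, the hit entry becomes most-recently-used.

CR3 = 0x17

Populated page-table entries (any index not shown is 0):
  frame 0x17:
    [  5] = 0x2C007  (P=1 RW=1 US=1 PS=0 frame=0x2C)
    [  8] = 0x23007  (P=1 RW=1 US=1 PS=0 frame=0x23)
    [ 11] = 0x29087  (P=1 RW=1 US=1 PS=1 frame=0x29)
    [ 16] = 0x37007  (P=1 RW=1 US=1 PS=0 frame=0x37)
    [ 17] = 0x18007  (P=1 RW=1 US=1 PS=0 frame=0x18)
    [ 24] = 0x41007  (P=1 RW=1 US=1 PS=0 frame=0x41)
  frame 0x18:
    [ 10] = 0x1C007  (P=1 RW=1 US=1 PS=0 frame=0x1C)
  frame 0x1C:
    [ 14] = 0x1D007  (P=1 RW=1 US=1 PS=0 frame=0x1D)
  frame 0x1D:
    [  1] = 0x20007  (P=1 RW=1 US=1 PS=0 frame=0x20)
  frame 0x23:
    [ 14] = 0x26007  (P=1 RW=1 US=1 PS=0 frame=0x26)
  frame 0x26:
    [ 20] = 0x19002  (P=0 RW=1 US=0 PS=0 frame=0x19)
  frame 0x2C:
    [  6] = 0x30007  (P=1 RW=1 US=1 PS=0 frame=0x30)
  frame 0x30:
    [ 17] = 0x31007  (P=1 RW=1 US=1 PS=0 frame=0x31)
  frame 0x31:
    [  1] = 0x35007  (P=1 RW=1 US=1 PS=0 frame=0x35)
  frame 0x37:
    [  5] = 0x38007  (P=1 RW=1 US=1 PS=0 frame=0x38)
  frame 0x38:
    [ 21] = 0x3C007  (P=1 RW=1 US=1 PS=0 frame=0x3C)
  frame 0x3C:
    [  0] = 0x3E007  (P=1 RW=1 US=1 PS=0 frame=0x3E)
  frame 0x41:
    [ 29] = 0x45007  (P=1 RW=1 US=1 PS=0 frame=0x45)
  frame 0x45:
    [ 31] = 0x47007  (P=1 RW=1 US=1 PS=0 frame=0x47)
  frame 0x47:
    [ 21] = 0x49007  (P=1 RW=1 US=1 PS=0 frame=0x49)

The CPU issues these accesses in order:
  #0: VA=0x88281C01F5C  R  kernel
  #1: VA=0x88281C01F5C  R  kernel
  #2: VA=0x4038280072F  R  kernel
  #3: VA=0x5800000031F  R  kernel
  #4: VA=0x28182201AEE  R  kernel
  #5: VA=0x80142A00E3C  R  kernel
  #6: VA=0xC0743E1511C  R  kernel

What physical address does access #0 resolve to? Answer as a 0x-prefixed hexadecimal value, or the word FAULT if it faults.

Trace:
#0 VA=0x88281C01F5C (r,kernel):
  L0 @0x17[17] → 0x18007  P=1,RW=1,US=1,PS=0
  L1 @0x18[10] → 0x1C007  P=1,RW=1,US=1,PS=0
  L2 @0x1C[14] → 0x1D007  P=1,RW=1,US=1,PS=0
  L3 @0x1D[1] → 0x20007  P=1,RW=1,US=1,PS=0
  ✓ 0x20F5C  — 4 lookups
#1 VA=0x88281C01F5C (r,kernel):
  TLB hit vpn=0x88281C01 → PA=0x20F5C
#2 VA=0x4038280072F (r,kernel):
  L0 @0x17[8] → 0x23007  P=1,RW=1,US=1,PS=0
  L1 @0x23[14] → 0x26007  P=1,RW=1,US=1,PS=0
  L2 @0x26[20] → 0x19002  P=0,RW=1,US=0,PS=0
  ✗ PAGE_NOT_PRESENT  [3 reads]
#3 VA=0x5800000031F (r,kernel):
  L0 @0x17[11] → 0x29087  P=1,RW=1,US=1,PS=1
  ✓ 0x2931F (huge @L0)  — 1 lookups
#4 VA=0x28182201AEE (r,kernel):
  L0 @0x17[5] → 0x2C007  P=1,RW=1,US=1,PS=0
  L1 @0x2C[6] → 0x30007  P=1,RW=1,US=1,PS=0
  L2 @0x30[17] → 0x31007  P=1,RW=1,US=1,PS=0
  L3 @0x31[1] → 0x35007  P=1,RW=1,US=1,PS=0
  ✓ 0x35AEE  — 4 lookups
#5 VA=0x80142A00E3C (r,kernel):
  L0 @0x17[16] → 0x37007  P=1,RW=1,US=1,PS=0
  L1 @0x37[5] → 0x38007  P=1,RW=1,US=1,PS=0
  L2 @0x38[21] → 0x3C007  P=1,RW=1,US=1,PS=0
  L3 @0x3C[0] → 0x3E007  P=1,RW=1,US=1,PS=0
  ✓ 0x3EE3C  — 4 lookups
#6 VA=0xC0743E1511C (r,kernel):
  L0 @0x17[24] → 0x41007  P=1,RW=1,US=1,PS=0
  L1 @0x41[29] → 0x45007  P=1,RW=1,US=1,PS=0
  L2 @0x45[31] → 0x47007  P=1,RW=1,US=1,PS=0
  L3 @0x47[21] → 0x49007  P=1,RW=1,US=1,PS=0
  ✓ 0x4911C  — 4 lookups

Access #0 PA: 0x20F5C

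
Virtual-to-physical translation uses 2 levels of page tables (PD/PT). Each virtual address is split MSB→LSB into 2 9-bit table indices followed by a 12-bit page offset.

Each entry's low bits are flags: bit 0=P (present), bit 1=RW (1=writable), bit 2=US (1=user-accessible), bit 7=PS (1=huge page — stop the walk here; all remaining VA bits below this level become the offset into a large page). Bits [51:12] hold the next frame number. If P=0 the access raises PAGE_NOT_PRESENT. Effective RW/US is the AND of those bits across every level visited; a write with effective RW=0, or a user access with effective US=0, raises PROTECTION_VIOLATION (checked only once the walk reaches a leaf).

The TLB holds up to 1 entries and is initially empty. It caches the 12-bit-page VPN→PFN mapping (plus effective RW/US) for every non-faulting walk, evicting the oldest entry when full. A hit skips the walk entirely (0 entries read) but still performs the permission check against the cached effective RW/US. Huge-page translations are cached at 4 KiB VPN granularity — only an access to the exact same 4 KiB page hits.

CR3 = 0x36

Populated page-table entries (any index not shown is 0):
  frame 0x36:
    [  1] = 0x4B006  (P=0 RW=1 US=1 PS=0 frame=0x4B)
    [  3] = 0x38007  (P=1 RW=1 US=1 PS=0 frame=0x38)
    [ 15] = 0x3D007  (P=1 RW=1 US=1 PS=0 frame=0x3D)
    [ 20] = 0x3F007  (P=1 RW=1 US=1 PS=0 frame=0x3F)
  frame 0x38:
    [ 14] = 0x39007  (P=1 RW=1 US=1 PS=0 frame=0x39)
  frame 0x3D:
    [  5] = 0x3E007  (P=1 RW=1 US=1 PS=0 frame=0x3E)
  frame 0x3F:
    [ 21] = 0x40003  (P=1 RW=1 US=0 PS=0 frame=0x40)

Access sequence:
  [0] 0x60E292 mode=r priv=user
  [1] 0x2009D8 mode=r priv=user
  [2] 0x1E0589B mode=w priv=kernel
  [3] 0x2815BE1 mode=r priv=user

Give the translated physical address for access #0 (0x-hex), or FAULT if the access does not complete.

Trace:
#0 VA=0x60E292 (r,user):
  lvl0: tbl 0x36, slot 3 ⇒ 0x38007 (P1/RW1/US1/PS0)
  lvl1: tbl 0x38, slot 14 ⇒ 0x39007 (P1/RW1/US1/PS0)
  ✓ 0x39292  — 2 lookups
#1 VA=0x2009D8 (r,user):
  lvl0: tbl 0x36, slot 1 ⇒ 0x4B006 (P0/RW1/US1/PS0)
  ✗ PAGE_NOT_PRESENT  [1 reads]
#2 VA=0x1E0589B (w,kernel):
  lvl0: tbl 0x36, slot 15 ⇒ 0x3D007 (P1/RW1/US1/PS0)
  lvl1: tbl 0x3D, slot 5 ⇒ 0x3E007 (P1/RW1/US1/PS0)
  ✓ 0x3E89B  — 2 lookups
#3 VA=0x2815BE1 (r,user):
  lvl0: tbl 0x36, slot 20 ⇒ 0x3F007 (P1/RW1/US1/PS0)
  lvl1: tbl 0x3F, slot 21 ⇒ 0x40003 (P1/RW1/US0/PS0)
  ✗ PROTECTION_VIOLATION  [2 reads]

Access #0 PA: 0x39292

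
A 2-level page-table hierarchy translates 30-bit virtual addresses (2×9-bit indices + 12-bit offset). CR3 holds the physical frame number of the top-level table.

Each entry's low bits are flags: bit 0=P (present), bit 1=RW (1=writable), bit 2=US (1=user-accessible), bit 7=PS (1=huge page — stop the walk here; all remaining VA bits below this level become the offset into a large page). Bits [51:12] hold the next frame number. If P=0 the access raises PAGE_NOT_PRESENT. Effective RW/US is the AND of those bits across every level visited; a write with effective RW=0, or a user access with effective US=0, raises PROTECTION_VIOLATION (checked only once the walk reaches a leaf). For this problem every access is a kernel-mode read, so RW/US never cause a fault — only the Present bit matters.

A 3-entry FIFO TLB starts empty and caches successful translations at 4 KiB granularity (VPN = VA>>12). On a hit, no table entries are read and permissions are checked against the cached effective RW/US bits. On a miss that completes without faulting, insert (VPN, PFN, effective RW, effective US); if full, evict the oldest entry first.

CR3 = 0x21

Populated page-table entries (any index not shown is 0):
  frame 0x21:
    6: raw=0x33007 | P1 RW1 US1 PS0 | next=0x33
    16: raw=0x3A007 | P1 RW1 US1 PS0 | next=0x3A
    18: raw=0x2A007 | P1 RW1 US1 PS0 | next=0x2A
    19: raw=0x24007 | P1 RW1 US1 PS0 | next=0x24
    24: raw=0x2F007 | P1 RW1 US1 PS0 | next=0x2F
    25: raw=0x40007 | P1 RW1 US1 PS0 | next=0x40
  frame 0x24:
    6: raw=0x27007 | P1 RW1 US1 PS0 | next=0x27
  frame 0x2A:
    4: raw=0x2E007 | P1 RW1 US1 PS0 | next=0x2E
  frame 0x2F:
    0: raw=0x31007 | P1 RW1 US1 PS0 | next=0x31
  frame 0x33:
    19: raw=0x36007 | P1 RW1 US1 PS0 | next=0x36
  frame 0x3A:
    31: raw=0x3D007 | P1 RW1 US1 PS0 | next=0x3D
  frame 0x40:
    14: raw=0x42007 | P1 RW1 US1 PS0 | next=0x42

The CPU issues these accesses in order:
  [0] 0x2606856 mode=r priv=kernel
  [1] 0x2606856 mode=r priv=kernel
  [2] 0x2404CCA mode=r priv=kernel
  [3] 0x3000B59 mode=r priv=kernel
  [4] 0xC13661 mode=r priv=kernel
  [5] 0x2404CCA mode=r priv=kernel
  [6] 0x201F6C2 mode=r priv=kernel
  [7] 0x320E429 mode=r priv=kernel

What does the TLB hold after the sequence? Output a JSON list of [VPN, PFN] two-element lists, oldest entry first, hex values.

Trace:
#0 VA=0x2606856 (r,kernel):
  L0: frame=0x21 idx=19 entry=0x24007 [P=1 RW=1 US=1 PS=0]
  L1: frame=0x24 idx=6 entry=0x27007 [P=1 RW=1 US=1 PS=0]
  ✓ 0x27856  — 2 lookups
#1 VA=0x2606856 (r,kernel):
  TLB hit vpn=0x2606 → PA=0x27856
#2 VA=0x2404CCA (r,kernel):
  L0: frame=0x21 idx=18 entry=0x2A007 [P=1 RW=1 US=1 PS=0]
  L1: frame=0x2A idx=4 entry=0x2E007 [P=1 RW=1 US=1 PS=0]
  ✓ 0x2ECCA  — 2 lookups
#3 VA=0x3000B59 (r,kernel):
  L0: frame=0x21 idx=24 entry=0x2F007 [P=1 RW=1 US=1 PS=0]
  L1: frame=0x2F idx=0 entry=0x31007 [P=1 RW=1 US=1 PS=0]
  ✓ 0x31B59  — 2 lookups
#4 VA=0xC13661 (r,kernel):
  L0: frame=0x21 idx=6 entry=0x33007 [P=1 RW=1 US=1 PS=0]
  L1: frame=0x33 idx=19 entry=0x36007 [P=1 RW=1 US=1 PS=0]
  ✓ 0x36661  — 2 lookups
#5 VA=0x2404CCA (r,kernel):
  TLB hit vpn=0x2404 → PA=0x2ECCA
#6 VA=0x201F6C2 (r,kernel):
  L0: frame=0x21 idx=16 entry=0x3A007 [P=1 RW=1 US=1 PS=0]
  L1: frame=0x3A idx=31 entry=0x3D007 [P=1 RW=1 US=1 PS=0]
  ✓ 0x3D6C2  — 2 lookups
#7 VA=0x320E429 (r,kernel):
  L0: frame=0x21 idx=25 entry=0x40007 [P=1 RW=1 US=1 PS=0]
  L1: frame=0x40 idx=14 entry=0x42007 [P=1 RW=1 US=1 PS=0]
  ✓ 0x42429  — 2 lookups

TLB: [["0xC13", "0x36"], ["0x201F", "0x3D"], ["0x320E", "0x42"]]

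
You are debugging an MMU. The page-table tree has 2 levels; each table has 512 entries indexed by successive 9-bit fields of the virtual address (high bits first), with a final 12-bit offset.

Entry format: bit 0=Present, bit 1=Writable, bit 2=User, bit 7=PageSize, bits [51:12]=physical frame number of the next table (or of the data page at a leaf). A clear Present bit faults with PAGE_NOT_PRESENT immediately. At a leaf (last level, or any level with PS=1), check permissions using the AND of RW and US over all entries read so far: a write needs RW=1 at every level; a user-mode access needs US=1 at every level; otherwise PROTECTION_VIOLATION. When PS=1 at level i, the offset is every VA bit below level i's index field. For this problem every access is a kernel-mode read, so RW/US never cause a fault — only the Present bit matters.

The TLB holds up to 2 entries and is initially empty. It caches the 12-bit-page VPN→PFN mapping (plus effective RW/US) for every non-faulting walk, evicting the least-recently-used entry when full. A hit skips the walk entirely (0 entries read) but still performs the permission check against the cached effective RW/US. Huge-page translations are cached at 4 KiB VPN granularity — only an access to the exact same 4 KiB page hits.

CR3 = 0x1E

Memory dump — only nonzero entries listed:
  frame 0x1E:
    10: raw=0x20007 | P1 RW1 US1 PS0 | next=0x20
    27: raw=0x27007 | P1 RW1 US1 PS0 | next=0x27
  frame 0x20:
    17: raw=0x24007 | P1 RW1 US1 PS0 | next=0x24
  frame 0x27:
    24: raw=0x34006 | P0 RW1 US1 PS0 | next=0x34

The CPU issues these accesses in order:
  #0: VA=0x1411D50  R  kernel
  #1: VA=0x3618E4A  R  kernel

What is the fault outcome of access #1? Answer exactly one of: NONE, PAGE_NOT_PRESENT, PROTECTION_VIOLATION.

Per-access translation:
#0 VA=0x1411D50 (r,kernel):
  L0: frame=0x1E idx=10 entry=0x20007 [P=1 RW=1 US=1 PS=0]
  L1: frame=0x20 idx=17 entry=0x24007 [P=1 RW=1 US=1 PS=0]
  ⇒ phys 0x24D50  [2 reads]
#1 VA=0x3618E4A (r,kernel):
  L0: frame=0x1E idx=27 entry=0x27007 [P=1 RW=1 US=1 PS=0]
  L1: frame=0x27 idx=24 entry=0x34006 [P=0 RW=1 US=1 PS=0]
  → PAGE_NOT_PRESENT  (2 entries read)

Access #1 fault: PAGE_NOT_PRESENT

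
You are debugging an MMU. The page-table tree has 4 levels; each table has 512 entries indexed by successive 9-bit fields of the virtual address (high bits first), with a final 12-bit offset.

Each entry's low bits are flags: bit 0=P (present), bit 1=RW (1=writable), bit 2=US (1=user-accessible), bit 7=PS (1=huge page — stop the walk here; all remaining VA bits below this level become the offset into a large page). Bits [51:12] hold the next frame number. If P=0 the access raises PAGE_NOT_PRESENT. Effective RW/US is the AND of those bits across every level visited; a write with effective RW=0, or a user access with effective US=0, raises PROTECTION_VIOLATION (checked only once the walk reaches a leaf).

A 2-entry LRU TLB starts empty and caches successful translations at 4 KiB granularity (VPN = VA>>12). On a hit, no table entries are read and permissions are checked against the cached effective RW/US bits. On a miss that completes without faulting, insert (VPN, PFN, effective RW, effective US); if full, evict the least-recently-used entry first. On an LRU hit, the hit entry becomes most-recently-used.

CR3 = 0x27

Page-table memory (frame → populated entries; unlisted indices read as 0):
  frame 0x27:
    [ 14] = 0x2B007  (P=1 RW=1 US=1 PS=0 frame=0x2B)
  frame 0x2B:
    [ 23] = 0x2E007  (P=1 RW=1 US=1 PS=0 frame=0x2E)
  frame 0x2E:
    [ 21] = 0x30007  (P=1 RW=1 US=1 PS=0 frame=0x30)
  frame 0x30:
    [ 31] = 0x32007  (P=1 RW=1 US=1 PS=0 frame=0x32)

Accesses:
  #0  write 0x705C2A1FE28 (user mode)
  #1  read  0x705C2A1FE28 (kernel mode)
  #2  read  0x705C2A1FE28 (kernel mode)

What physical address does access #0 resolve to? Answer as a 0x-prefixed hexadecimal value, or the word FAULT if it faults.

Trace:
#0 VA=0x705C2A1FE28 (w,user):
  lvl0: tbl 0x27, slot 14 ⇒ 0x2B007 (P1/RW1/US1/PS0)
  lvl1: tbl 0x2B, slot 23 ⇒ 0x2E007 (P1/RW1/US1/PS0)
  lvl2: tbl 0x2E, slot 21 ⇒ 0x30007 (P1/RW1/US1/PS0)
  lvl3: tbl 0x30, slot 31 ⇒ 0x32007 (P1/RW1/US1/PS0)
  → PA=0x32E28  (4 entries read)
#1 VA=0x705C2A1FE28 (r,kernel):
  TLB hit vpn=0x705C2A1F → PA=0x32E28
#2 VA=0x705C2A1FE28 (r,kernel):
  TLB hit vpn=0x705C2A1F → PA=0x32E28

Access #0 PA: 0x32E28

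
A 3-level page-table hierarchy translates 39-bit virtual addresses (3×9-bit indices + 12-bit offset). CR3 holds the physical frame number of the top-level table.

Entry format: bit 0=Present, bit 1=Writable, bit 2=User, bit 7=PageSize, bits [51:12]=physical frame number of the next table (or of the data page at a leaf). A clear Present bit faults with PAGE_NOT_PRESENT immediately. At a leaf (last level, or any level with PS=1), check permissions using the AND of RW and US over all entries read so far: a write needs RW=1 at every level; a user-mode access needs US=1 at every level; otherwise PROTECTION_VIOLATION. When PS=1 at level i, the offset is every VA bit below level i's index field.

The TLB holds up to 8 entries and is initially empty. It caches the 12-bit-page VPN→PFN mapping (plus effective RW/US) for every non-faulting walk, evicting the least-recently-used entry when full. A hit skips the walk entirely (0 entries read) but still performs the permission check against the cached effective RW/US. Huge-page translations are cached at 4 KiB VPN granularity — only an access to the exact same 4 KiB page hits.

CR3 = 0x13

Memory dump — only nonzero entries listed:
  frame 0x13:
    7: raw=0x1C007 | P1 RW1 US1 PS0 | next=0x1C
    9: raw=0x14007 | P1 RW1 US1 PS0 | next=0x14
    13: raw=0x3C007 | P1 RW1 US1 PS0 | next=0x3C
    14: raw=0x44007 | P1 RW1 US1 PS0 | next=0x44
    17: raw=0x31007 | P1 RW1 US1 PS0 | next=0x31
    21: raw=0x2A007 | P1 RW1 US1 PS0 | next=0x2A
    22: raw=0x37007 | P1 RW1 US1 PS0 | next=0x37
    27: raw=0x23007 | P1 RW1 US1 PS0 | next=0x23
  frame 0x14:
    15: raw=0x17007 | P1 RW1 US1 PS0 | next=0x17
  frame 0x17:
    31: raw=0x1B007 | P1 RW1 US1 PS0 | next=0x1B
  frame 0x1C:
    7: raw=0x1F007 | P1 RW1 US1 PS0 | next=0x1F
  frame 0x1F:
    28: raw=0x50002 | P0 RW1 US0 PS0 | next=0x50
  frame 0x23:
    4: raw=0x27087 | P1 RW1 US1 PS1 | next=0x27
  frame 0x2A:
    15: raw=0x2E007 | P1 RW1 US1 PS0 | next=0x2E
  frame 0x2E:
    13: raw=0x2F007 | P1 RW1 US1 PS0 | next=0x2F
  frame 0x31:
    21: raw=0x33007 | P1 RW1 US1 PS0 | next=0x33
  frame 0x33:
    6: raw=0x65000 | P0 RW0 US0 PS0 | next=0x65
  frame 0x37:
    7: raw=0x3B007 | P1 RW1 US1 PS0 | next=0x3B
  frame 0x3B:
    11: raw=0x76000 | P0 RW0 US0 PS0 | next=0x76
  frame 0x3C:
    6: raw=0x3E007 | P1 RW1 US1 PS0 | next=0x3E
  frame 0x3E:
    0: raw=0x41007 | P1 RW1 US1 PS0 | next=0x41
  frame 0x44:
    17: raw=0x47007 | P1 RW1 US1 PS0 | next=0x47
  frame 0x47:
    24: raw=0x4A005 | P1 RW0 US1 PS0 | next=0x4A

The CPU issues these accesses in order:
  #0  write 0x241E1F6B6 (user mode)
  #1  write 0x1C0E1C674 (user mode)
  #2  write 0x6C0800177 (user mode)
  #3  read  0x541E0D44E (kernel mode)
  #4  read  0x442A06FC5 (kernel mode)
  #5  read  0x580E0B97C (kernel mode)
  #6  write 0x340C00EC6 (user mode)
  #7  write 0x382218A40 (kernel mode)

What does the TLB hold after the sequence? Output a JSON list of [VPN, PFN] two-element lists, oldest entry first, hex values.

Per-access translation:
#0 VA=0x241E1F6B6 (w,user):
  L0 @0x13[9] → 0x14007  P=1,RW=1,US=1,PS=0
  L1 @0x14[15] → 0x17007  P=1,RW=1,US=1,PS=0
  L2 @0x17[31] → 0x1B007  P=1,RW=1,US=1,PS=0
  → PA=0x1B6B6  (3 entries read)
#1 VA=0x1C0E1C674 (w,user):
  L0 @0x13[7] → 0x1C007  P=1,RW=1,US=1,PS=0
  L1 @0x1C[7] → 0x1F007  P=1,RW=1,US=1,PS=0
  L2 @0x1F[28] → 0x50002  P=0,RW=1,US=0,PS=0
  ⇒ fault: PAGE_NOT_PRESENT  — 3 lookups
#2 VA=0x6C0800177 (w,user):
  L0 @0x13[27] → 0x23007  P=1,RW=1,US=1,PS=0
  L1 @0x23[4] → 0x27087  P=1,RW=1,US=1,PS=1
  → PA=0x27177 (huge @L1)  (2 entries read)
#3 VA=0x541E0D44E (r,kernel):
  L0 @0x13[21] → 0x2A007  P=1,RW=1,US=1,PS=0
  L1 @0x2A[15] → 0x2E007  P=1,RW=1,US=1,PS=0
  L2 @0x2E[13] → 0x2F007  P=1,RW=1,US=1,PS=0
  → PA=0x2F44E  (3 entries read)
#4 VA=0x442A06FC5 (r,kernel):
  L0 @0x13[17] → 0x31007  P=1,RW=1,US=1,PS=0
  L1 @0x31[21] → 0x33007  P=1,RW=1,US=1,PS=0
  L2 @0x33[6] → 0x65000  P=0,RW=0,US=0,PS=0
  ⇒ fault: PAGE_NOT_PRESENT  — 3 lookups
#5 VA=0x580E0B97C (r,kernel):
  L0 @0x13[22] → 0x37007  P=1,RW=1,US=1,PS=0
  L1 @0x37[7] → 0x3B007  P=1,RW=1,US=1,PS=0
  L2 @0x3B[11] → 0x76000  P=0,RW=0,US=0,PS=0
  ⇒ fault: PAGE_NOT_PRESENT  — 3 lookups
#6 VA=0x340C00EC6 (w,user):
  L0 @0x13[13] → 0x3C007  P=1,RW=1,US=1,PS=0
  L1 @0x3C[6] → 0x3E007  P=1,RW=1,US=1,PS=0
  L2 @0x3E[0] → 0x41007  P=1,RW=1,US=1,PS=0
  → PA=0x41EC6  (3 entries read)
#7 VA=0x382218A40 (w,kernel):
  L0 @0x13[14] → 0x44007  P=1,RW=1,US=1,PS=0
  L1 @0x44[17] → 0x47007  P=1,RW=1,US=1,PS=0
  L2 @0x47[24] → 0x4A005  P=1,RW=0,US=1,PS=0
  ⇒ fault: PROTECTION_VIOLATION  — 3 lookups

TLB: [["0x241E1F", "0x1B"], ["0x6C0800", "0x27"], ["0x541E0D", "0x2F"], ["0x340C00", "0x41"]]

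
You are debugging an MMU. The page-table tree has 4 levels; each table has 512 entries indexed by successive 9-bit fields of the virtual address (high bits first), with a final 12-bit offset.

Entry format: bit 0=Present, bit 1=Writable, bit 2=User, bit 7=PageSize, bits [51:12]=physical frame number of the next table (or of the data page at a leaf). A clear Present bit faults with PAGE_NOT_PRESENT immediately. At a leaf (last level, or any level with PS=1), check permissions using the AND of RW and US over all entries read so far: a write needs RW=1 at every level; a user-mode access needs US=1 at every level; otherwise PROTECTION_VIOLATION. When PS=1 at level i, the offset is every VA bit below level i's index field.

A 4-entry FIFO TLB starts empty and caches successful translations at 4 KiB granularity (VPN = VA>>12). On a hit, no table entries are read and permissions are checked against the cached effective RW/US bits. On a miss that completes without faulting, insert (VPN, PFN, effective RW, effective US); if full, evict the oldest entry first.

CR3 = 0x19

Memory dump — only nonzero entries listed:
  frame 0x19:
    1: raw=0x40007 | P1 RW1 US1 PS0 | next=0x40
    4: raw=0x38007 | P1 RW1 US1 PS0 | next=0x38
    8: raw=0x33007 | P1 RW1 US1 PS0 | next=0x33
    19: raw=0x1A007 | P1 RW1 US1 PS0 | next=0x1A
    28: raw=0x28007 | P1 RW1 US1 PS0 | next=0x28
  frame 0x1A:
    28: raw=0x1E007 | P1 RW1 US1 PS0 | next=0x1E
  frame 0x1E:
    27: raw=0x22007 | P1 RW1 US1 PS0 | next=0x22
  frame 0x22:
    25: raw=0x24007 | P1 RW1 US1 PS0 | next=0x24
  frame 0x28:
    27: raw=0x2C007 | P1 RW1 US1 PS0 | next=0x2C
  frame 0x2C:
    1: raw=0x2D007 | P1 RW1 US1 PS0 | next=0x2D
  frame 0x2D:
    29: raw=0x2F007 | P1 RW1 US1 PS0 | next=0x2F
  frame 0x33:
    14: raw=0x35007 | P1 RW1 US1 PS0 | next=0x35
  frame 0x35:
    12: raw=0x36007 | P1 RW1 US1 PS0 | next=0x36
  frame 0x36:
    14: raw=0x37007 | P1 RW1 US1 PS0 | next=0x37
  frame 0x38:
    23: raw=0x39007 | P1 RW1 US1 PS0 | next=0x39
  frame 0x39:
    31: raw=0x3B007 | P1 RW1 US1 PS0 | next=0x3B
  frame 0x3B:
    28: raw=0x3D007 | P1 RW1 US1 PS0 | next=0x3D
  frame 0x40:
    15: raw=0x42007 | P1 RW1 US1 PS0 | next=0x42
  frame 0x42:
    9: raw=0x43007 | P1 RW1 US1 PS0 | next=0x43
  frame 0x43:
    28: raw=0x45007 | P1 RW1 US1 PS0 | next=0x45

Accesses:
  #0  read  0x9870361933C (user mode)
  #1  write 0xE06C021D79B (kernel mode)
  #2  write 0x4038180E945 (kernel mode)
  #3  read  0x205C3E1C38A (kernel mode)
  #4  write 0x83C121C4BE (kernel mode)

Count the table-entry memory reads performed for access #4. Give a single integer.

Walk each access:
#0 VA=0x9870361933C (r,user):
  L0 @0x19[19] → 0x1A007  P=1,RW=1,US=1,PS=0
  L1 @0x1A[28] → 0x1E007  P=1,RW=1,US=1,PS=0
  L2 @0x1E[27] → 0x22007  P=1,RW=1,US=1,PS=0
  L3 @0x22[25] → 0x24007  P=1,RW=1,US=1,PS=0
  ✓ 0x2433C  — 4 lookups
#1 VA=0xE06C021D79B (w,kernel):
  L0 @0x19[28] → 0x28007  P=1,RW=1,US=1,PS=0
  L1 @0x28[27] → 0x2C007  P=1,RW=1,US=1,PS=0
  L2 @0x2C[1] → 0x2D007  P=1,RW=1,US=1,PS=0
  L3 @0x2D[29] → 0x2F007  P=1,RW=1,US=1,PS=0
  ✓ 0x2F79B  — 4 lookups
#2 VA=0x4038180E945 (w,kernel):
  L0 @0x19[8] → 0x33007  P=1,RW=1,US=1,PS=0
  L1 @0x33[14] → 0x35007  P=1,RW=1,US=1,PS=0
  L2 @0x35[12] → 0x36007  P=1,RW=1,US=1,PS=0
  L3 @0x36[14] → 0x37007  P=1,RW=1,US=1,PS=0
  ✓ 0x37945  — 4 lookups
#3 VA=0x205C3E1C38A (r,kernel):
  L0 @0x19[4] → 0x38007  P=1,RW=1,US=1,PS=0
  L1 @0x38[23] → 0x39007  P=1,RW=1,US=1,PS=0
  L2 @0x39[31] → 0x3B007  P=1,RW=1,US=1,PS=0
  L3 @0x3B[28] → 0x3D007  P=1,RW=1,US=1,PS=0
  ✓ 0x3D38A  — 4 lookups
#4 VA=0x83C121C4BE (w,kernel):
  L0 @0x19[1] → 0x40007  P=1,RW=1,US=1,PS=0
  L1 @0x40[15] → 0x42007  P=1,RW=1,US=1,PS=0
  L2 @0x42[9] → 0x43007  P=1,RW=1,US=1,PS=0
  L3 @0x43[28] → 0x45007  P=1,RW=1,US=1,PS=0
  ✓ 0x454BE  — 4 lookups

Entries read for #4: 4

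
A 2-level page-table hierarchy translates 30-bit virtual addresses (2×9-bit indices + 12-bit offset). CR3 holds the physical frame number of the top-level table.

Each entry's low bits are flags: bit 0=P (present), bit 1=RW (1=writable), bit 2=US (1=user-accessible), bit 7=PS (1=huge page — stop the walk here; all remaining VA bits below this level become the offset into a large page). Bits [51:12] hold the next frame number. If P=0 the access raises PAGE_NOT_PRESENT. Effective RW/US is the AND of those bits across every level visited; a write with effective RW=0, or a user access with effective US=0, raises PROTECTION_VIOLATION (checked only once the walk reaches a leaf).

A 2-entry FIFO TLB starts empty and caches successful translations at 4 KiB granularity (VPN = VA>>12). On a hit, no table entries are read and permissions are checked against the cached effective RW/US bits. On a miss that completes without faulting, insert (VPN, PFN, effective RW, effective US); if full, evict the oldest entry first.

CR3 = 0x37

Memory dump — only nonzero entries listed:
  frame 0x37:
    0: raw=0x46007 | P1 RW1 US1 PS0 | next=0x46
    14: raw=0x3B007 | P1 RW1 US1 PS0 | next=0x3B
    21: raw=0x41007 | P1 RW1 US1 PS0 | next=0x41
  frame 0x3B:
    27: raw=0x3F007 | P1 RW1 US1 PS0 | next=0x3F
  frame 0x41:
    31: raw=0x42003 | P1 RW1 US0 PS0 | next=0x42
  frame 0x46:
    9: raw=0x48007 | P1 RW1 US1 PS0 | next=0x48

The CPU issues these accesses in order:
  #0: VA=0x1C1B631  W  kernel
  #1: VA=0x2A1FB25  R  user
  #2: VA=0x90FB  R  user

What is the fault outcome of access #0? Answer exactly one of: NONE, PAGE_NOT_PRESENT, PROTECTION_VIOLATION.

Trace:
#0 VA=0x1C1B631 (w,kernel):
  L0: frame=0x37 idx=14 entry=0x3B007 [P=1 RW=1 US=1 PS=0]
  L1: frame=0x3B idx=27 entry=0x3F007 [P=1 RW=1 US=1 PS=0]
  ⇒ phys 0x3F631  [2 reads]
#1 VA=0x2A1FB25 (r,user):
  L0: frame=0x37 idx=21 entry=0x41007 [P=1 RW=1 US=1 PS=0]
  L1: frame=0x41 idx=31 entry=0x42003 [P=1 RW=1 US=0 PS=0]
  ✗ PROTECTION_VIOLATION  [2 reads]
#2 VA=0x90FB (r,user):
  L0: frame=0x37 idx=0 entry=0x46007 [P=1 RW=1 US=1 PS=0]
  L1: frame=0x46 idx=9 entry=0x48007 [P=1 RW=1 US=1 PS=0]
  ⇒ phys 0x480FB  [2 reads]

Access #0 fault: NONE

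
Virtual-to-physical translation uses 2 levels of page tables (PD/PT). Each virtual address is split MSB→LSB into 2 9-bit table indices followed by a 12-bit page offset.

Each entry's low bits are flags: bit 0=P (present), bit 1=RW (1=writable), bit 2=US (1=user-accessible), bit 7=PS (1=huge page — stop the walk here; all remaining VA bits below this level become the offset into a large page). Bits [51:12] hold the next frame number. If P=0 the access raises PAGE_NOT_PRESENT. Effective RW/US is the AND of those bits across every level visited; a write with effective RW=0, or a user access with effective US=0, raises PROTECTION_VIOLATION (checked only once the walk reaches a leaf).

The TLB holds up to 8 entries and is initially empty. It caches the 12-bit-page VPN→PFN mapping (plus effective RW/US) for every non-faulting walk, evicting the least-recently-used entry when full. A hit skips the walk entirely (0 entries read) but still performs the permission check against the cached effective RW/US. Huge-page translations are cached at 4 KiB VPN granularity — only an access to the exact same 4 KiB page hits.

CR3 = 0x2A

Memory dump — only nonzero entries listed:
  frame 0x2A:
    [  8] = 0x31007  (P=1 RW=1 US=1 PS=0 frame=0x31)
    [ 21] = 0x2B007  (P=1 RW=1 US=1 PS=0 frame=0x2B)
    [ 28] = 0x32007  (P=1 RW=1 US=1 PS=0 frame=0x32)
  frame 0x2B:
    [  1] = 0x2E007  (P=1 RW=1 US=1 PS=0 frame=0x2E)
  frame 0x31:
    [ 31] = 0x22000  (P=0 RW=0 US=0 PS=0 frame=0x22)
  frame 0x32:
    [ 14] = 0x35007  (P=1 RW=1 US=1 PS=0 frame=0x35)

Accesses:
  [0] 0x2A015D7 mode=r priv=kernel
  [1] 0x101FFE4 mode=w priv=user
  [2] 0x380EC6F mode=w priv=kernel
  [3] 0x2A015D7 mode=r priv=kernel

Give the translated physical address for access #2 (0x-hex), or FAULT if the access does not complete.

Per-access translation:
#0 VA=0x2A015D7 (r,kernel):
  lvl0: tbl 0x2A, slot 21 ⇒ 0x2B007 (P1/RW1/US1/PS0)
  lvl1: tbl 0x2B, slot 1 ⇒ 0x2E007 (P1/RW1/US1/PS0)
  ⇒ phys 0x2E5D7  [2 reads]
#1 VA=0x101FFE4 (w,user):
  lvl0: tbl 0x2A, slot 8 ⇒ 0x31007 (P1/RW1/US1/PS0)
  lvl1: tbl 0x31, slot 31 ⇒ 0x22000 (P0/RW0/US0/PS0)
  → PAGE_NOT_PRESENT  (2 entries read)
#2 VA=0x380EC6F (w,kernel):
  lvl0: tbl 0x2A, slot 28 ⇒ 0x32007 (P1/RW1/US1/PS0)
  lvl1: tbl 0x32, slot 14 ⇒ 0x35007 (P1/RW1/US1/PS0)
  ⇒ phys 0x35C6F  [2 reads]
#3 VA=0x2A015D7 (r,kernel):
  TLB hit vpn=0x2A01 → PA=0x2E5D7

Access #2 PA: 0x35C6F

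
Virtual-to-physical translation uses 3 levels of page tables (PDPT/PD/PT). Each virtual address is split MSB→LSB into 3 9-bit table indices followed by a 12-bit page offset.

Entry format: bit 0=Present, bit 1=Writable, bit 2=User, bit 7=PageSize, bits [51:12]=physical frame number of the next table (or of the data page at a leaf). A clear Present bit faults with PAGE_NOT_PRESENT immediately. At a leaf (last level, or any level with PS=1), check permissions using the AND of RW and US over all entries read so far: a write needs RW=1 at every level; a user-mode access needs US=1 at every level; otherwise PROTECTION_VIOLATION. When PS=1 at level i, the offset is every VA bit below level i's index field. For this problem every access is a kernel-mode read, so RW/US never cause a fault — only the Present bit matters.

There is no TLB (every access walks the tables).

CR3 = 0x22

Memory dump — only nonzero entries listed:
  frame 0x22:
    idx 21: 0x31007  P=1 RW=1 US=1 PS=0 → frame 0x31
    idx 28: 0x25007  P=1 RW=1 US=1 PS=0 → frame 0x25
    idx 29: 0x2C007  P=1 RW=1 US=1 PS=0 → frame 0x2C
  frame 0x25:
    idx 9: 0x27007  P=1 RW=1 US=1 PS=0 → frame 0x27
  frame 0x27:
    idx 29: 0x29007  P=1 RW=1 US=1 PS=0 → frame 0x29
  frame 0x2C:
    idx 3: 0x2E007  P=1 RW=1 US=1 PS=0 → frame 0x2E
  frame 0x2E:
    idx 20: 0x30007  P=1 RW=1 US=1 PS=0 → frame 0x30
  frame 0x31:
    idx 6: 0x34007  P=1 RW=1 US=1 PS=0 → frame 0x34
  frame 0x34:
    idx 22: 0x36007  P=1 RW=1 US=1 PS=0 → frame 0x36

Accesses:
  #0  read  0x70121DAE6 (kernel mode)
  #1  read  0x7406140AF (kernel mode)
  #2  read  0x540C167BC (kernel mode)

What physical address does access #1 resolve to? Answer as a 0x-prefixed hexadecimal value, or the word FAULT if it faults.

Per-access translation:
#0 VA=0x70121DAE6 (r,kernel):
  L0: frame=0x22 idx=28 entry=0x25007 [P=1 RW=1 US=1 PS=0]
  L1: frame=0x25 idx=9 entry=0x27007 [P=1 RW=1 US=1 PS=0]
  L2: frame=0x27 idx=29 entry=0x29007 [P=1 RW=1 US=1 PS=0]
  ⇒ phys 0x29AE6  [3 reads]
#1 VA=0x7406140AF (r,kernel):
  L0: frame=0x22 idx=29 entry=0x2C007 [P=1 RW=1 US=1 PS=0]
  L1: frame=0x2C idx=3 entry=0x2E007 [P=1 RW=1 US=1 PS=0]
  L2: frame=0x2E idx=20 entry=0x30007 [P=1 RW=1 US=1 PS=0]
  ⇒ phys 0x300AF  [3 reads]
#2 VA=0x540C167BC (r,kernel):
  L0: frame=0x22 idx=21 entry=0x31007 [P=1 RW=1 US=1 PS=0]
  L1: frame=0x31 idx=6 entry=0x34007 [P=1 RW=1 US=1 PS=0]
  L2: frame=0x34 idx=22 entry=0x36007 [P=1 RW=1 US=1 PS=0]
  ⇒ phys 0x367BC  [3 reads]

Access #1 PA: 0x300AF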